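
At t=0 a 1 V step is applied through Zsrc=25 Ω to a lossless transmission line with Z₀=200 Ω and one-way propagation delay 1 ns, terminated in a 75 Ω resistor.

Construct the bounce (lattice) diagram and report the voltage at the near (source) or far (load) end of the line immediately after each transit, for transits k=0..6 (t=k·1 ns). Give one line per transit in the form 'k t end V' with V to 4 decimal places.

0 0 source 0.8889
1 1 load 0.4848
2 2 source 0.7991
3 3 load 0.6563
4 4 source 0.7674
5 5 load 0.7169
6 6 source 0.7561

Γ_L=-0.454545, Γ_S=-0.777778; launch V₁=1·200/225=0.888889
k=0 src: V=0.8889
k=1 load: inc=0.888889, refl=0.888889·-0.454545=-0.4040; V=0.000000+0.888889+-0.404040=0.4848
k=2 src: inc=-0.404040, refl=-0.404040·-0.777778=0.3143; V=0.888889+-0.404040+0.314254=0.7991
k=3 load: inc=0.314254, refl=0.314254·-0.454545=-0.1428; V=0.484848+0.314254+-0.142843=0.6563
k=4 src: inc=-0.142843, refl=-0.142843·-0.777778=0.1111; V=0.799102+-0.142843+0.111100=0.7674
k=5 load: inc=0.111100, refl=0.111100·-0.454545=-0.0505; V=0.656260+0.111100+-0.050500=0.7169
k=6 src: inc=-0.050500, refl=-0.050500·-0.777778=0.0393; V=0.767359+-0.050500+0.039278=0.7561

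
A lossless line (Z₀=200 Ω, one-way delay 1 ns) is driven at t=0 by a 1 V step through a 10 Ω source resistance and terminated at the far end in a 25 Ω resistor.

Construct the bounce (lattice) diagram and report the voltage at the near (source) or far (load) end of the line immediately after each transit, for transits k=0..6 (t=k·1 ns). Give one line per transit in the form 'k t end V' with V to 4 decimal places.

0 0 source 0.9524
1 1 load 0.2116
2 2 source 0.8818
3 3 load 0.3606
4 4 source 0.8322
5 5 load 0.4654
6 6 source 0.7973

Γ_L=-0.777778, Γ_S=-0.904762; launch V₁=1·200/210=0.952381
k=0 src: V=0.9524
k=1 load: inc=0.952381, refl=0.952381·-0.777778=-0.7407; V=0.000000+0.952381+-0.740741=0.2116
k=2 src: inc=-0.740741, refl=-0.740741·-0.904762=0.6702; V=0.952381+-0.740741+0.670194=0.8818
k=3 load: inc=0.670194, refl=0.670194·-0.777778=-0.5213; V=0.211640+0.670194+-0.521262=0.3606
k=4 src: inc=-0.521262, refl=-0.521262·-0.904762=0.4716; V=0.881834+-0.521262+0.471618=0.8322
k=5 load: inc=0.471618, refl=0.471618·-0.777778=-0.3668; V=0.360572+0.471618+-0.366814=0.4654
k=6 src: inc=-0.366814, refl=-0.366814·-0.904762=0.3319; V=0.832190+-0.366814+0.331879=0.7973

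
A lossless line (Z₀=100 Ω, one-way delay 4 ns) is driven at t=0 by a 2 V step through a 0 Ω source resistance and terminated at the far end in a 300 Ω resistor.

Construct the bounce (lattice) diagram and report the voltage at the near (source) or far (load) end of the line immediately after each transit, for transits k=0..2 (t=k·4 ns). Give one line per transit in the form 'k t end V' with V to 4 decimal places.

Γ_L=0.500000, Γ_S=-1.000000; launch V₁=2·100/100=2.000000
k=0 src: V=2.0000
k=1 load: inc=2.000000, refl=2.000000·0.500000=1.0000; V=0.000000+2.000000+1.000000=3.0000
k=2 src: inc=1.000000, refl=1.000000·-1.000000=-1.0000; V=2.000000+1.000000+-1.000000=2.0000

0 0 source 2.0000
1 4 load 3.0000
2 8 source 2.0000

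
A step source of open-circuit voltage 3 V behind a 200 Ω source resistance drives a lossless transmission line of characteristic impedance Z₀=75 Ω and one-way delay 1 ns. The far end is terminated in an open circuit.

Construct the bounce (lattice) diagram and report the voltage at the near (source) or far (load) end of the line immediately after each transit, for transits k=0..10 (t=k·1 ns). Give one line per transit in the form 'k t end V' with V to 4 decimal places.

Γ_L=1.000000, Γ_S=0.454545; launch V₁=3·75/275=0.818182
k=0 src: V=0.8182
k=1 load: inc=0.818182, refl=0.818182·1.000000=0.8182; V=0.000000+0.818182+0.818182=1.6364
k=2 src: inc=0.818182, refl=0.818182·0.454545=0.3719; V=0.818182+0.818182+0.371901=2.0083
k=3 load: inc=0.371901, refl=0.371901·1.000000=0.3719; V=1.636364+0.371901+0.371901=2.3802
k=4 src: inc=0.371901, refl=0.371901·0.454545=0.1690; V=2.008264+0.371901+0.169046=2.5492
k=5 load: inc=0.169046, refl=0.169046·1.000000=0.1690; V=2.380165+0.169046+0.169046=2.7183
k=6 src: inc=0.169046, refl=0.169046·0.454545=0.0768; V=2.549211+0.169046+0.076839=2.7951
k=7 load: inc=0.076839, refl=0.076839·1.000000=0.0768; V=2.718257+0.076839+0.076839=2.8719
k=8 src: inc=0.076839, refl=0.076839·0.454545=0.0349; V=2.795096+0.076839+0.034927=2.9069
k=9 load: inc=0.034927, refl=0.034927·1.000000=0.0349; V=2.871935+0.034927+0.034927=2.9418
k=10 src: inc=0.034927, refl=0.034927·0.454545=0.0159; V=2.906862+0.034927+0.015876=2.9577

0 0 source 0.8182
1 1 load 1.6364
2 2 source 2.0083
3 3 load 2.3802
4 4 source 2.5492
5 5 load 2.7183
6 6 source 2.7951
7 7 load 2.8719
8 8 source 2.9069
9 9 load 2.9418
10 10 source 2.9577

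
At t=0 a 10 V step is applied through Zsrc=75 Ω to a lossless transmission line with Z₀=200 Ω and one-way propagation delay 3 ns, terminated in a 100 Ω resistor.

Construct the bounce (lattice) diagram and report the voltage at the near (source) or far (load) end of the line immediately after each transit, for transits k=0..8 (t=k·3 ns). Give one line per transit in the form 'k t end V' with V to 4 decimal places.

Γ_L=-0.333333, Γ_S=-0.454545; launch V₁=10·200/275=7.272727
k=0 src: V=7.2727
k=1 load: inc=7.272727, refl=7.272727·-0.333333=-2.4242; V=0.000000+7.272727+-2.424242=4.8485
k=2 src: inc=-2.424242, refl=-2.424242·-0.454545=1.1019; V=7.272727+-2.424242+1.101928=5.9504
k=3 load: inc=1.101928, refl=1.101928·-0.333333=-0.3673; V=4.848485+1.101928+-0.367309=5.5831
k=4 src: inc=-0.367309, refl=-0.367309·-0.454545=0.1670; V=5.950413+-0.367309+0.166959=5.7501
k=5 load: inc=0.166959, refl=0.166959·-0.333333=-0.0557; V=5.583104+0.166959+-0.055653=5.6944
k=6 src: inc=-0.055653, refl=-0.055653·-0.454545=0.0253; V=5.750063+-0.055653+0.025297=5.7197
k=7 load: inc=0.025297, refl=0.025297·-0.333333=-0.0084; V=5.694410+0.025297+-0.008432=5.7113
k=8 src: inc=-0.008432, refl=-0.008432·-0.454545=0.0038; V=5.719706+-0.008432+0.003833=5.7151

0 0 source 7.2727
1 3 load 4.8485
2 6 source 5.9504
3 9 load 5.5831
4 12 source 5.7501
5 15 load 5.6944
6 18 source 5.7197
7 21 load 5.7113
8 24 source 5.7151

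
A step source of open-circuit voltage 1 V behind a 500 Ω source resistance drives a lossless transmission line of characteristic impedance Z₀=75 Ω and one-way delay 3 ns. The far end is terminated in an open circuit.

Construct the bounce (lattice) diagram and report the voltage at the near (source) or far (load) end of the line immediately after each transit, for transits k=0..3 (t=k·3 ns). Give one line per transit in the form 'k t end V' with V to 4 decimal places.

Γ_L=1.000000, Γ_S=0.739130; launch V₁=1·75/575=0.130435
k=0 src: V=0.1304
k=1 load: inc=0.130435, refl=0.130435·1.000000=0.1304; V=0.000000+0.130435+0.130435=0.2609
k=2 src: inc=0.130435, refl=0.130435·0.739130=0.0964; V=0.130435+0.130435+0.096408=0.3573
k=3 load: inc=0.096408, refl=0.096408·1.000000=0.0964; V=0.260870+0.096408+0.096408=0.4537

0 0 source 0.1304
1 3 load 0.2609
2 6 source 0.3573
3 9 load 0.4537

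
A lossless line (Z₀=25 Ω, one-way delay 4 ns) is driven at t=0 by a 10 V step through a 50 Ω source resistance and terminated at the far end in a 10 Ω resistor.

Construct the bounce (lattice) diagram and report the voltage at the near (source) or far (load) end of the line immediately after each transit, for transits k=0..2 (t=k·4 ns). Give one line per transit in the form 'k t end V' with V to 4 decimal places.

Γ_L=-0.428571, Γ_S=0.333333; launch V₁=10·25/75=3.333333
k=0 src: V=3.3333
k=1 load: inc=3.333333, refl=3.333333·-0.428571=-1.4286; V=0.000000+3.333333+-1.428571=1.9048
k=2 src: inc=-1.428571, refl=-1.428571·0.333333=-0.4762; V=3.333333+-1.428571+-0.476190=1.4286

0 0 source 3.3333
1 4 load 1.9048
2 8 source 1.4286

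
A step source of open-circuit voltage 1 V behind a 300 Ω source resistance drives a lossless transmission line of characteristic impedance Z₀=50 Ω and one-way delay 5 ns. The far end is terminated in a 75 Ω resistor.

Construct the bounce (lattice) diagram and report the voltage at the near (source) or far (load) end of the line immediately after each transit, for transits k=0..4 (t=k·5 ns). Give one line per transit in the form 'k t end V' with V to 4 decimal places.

Γ_L=0.200000, Γ_S=0.714286; launch V₁=1·50/350=0.142857
k=0 src: V=0.1429
k=1 load: inc=0.142857, refl=0.142857·0.200000=0.0286; V=0.000000+0.142857+0.028571=0.1714
k=2 src: inc=0.028571, refl=0.028571·0.714286=0.0204; V=0.142857+0.028571+0.020408=0.1918
k=3 load: inc=0.020408, refl=0.020408·0.200000=0.0041; V=0.171429+0.020408+0.004082=0.1959
k=4 src: inc=0.004082, refl=0.004082·0.714286=0.0029; V=0.191837+0.004082+0.002915=0.1988

0 0 source 0.1429
1 5 load 0.1714
2 10 source 0.1918
3 15 load 0.1959
4 20 source 0.1988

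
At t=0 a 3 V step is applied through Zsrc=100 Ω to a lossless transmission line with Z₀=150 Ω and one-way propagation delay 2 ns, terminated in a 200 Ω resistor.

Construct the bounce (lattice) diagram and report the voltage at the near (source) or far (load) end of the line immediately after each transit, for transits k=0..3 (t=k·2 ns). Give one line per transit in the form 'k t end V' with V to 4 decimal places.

0 0 source 1.8000
1 2 load 2.0571
2 4 source 2.0057
3 6 load 1.9984

Γ_L=0.142857, Γ_S=-0.200000; launch V₁=3·150/250=1.800000
k=0 src: V=1.8000
k=1 load: inc=1.800000, refl=1.800000·0.142857=0.2571; V=0.000000+1.800000+0.257143=2.0571
k=2 src: inc=0.257143, refl=0.257143·-0.200000=-0.0514; V=1.800000+0.257143+-0.051429=2.0057
k=3 load: inc=-0.051429, refl=-0.051429·0.142857=-0.0073; V=2.057143+-0.051429+-0.007347=1.9984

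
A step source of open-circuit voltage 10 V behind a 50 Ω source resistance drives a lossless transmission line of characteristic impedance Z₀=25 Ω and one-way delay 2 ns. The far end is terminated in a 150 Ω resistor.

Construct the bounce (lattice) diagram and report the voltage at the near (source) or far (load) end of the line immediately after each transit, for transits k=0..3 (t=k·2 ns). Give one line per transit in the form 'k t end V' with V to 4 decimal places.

Γ_L=0.714286, Γ_S=0.333333; launch V₁=10·25/75=3.333333
k=0 src: V=3.3333
k=1 load: inc=3.333333, refl=3.333333·0.714286=2.3810; V=0.000000+3.333333+2.380952=5.7143
k=2 src: inc=2.380952, refl=2.380952·0.333333=0.7937; V=3.333333+2.380952+0.793651=6.5079
k=3 load: inc=0.793651, refl=0.793651·0.714286=0.5669; V=5.714286+0.793651+0.566893=7.0748

0 0 source 3.3333
1 2 load 5.7143
2 4 source 6.5079
3 6 load 7.0748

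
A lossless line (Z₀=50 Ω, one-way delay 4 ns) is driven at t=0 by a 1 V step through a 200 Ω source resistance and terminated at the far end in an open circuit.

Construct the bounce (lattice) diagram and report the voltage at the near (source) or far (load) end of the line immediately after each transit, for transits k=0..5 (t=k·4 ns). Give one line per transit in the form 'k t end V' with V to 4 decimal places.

0 0 source 0.2000
1 4 load 0.4000
2 8 source 0.5200
3 12 load 0.6400
4 16 source 0.7120
5 20 load 0.7840

Γ_L=1.000000, Γ_S=0.600000; launch V₁=1·50/250=0.200000
k=0 src: V=0.2000
k=1 load: inc=0.200000, refl=0.200000·1.000000=0.2000; V=0.000000+0.200000+0.200000=0.4000
k=2 src: inc=0.200000, refl=0.200000·0.600000=0.1200; V=0.200000+0.200000+0.120000=0.5200
k=3 load: inc=0.120000, refl=0.120000·1.000000=0.1200; V=0.400000+0.120000+0.120000=0.6400
k=4 src: inc=0.120000, refl=0.120000·0.600000=0.0720; V=0.520000+0.120000+0.072000=0.7120
k=5 load: inc=0.072000, refl=0.072000·1.000000=0.0720; V=0.640000+0.072000+0.072000=0.7840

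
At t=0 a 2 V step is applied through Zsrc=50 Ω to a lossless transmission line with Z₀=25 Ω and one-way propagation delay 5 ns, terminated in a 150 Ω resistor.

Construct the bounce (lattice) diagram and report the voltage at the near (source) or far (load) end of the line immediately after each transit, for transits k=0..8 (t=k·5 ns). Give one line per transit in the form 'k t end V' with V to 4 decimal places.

Γ_L=0.714286, Γ_S=0.333333; launch V₁=2·25/75=0.666667
k=0 src: V=0.6667
k=1 load: inc=0.666667, refl=0.666667·0.714286=0.4762; V=0.000000+0.666667+0.476190=1.1429
k=2 src: inc=0.476190, refl=0.476190·0.333333=0.1587; V=0.666667+0.476190+0.158730=1.3016
k=3 load: inc=0.158730, refl=0.158730·0.714286=0.1134; V=1.142857+0.158730+0.113379=1.4150
k=4 src: inc=0.113379, refl=0.113379·0.333333=0.0378; V=1.301587+0.113379+0.037793=1.4528
k=5 load: inc=0.037793, refl=0.037793·0.714286=0.0270; V=1.414966+0.037793+0.026995=1.4798
k=6 src: inc=0.026995, refl=0.026995·0.333333=0.0090; V=1.452759+0.026995+0.008998=1.4888
k=7 load: inc=0.008998, refl=0.008998·0.714286=0.0064; V=1.479754+0.008998+0.006427=1.4952
k=8 src: inc=0.006427, refl=0.006427·0.333333=0.0021; V=1.488752+0.006427+0.002142=1.4973

0 0 source 0.6667
1 5 load 1.1429
2 10 source 1.3016
3 15 load 1.4150
4 20 source 1.4528
5 25 load 1.4798
6 30 source 1.4888
7 35 load 1.4952
8 40 source 1.4973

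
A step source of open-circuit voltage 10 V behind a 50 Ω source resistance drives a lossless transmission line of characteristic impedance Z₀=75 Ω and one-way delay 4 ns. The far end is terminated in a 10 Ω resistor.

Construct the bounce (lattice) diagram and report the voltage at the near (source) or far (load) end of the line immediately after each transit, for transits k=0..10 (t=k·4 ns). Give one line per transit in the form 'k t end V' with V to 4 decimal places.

Γ_L=-0.764706, Γ_S=-0.200000; launch V₁=10·75/125=6.000000
k=0 src: V=6.0000
k=1 load: inc=6.000000, refl=6.000000·-0.764706=-4.5882; V=0.000000+6.000000+-4.588235=1.4118
k=2 src: inc=-4.588235, refl=-4.588235·-0.200000=0.9176; V=6.000000+-4.588235+0.917647=2.3294
k=3 load: inc=0.917647, refl=0.917647·-0.764706=-0.7017; V=1.411765+0.917647+-0.701730=1.6277
k=4 src: inc=-0.701730, refl=-0.701730·-0.200000=0.1403; V=2.329412+-0.701730+0.140346=1.7680
k=5 load: inc=0.140346, refl=0.140346·-0.764706=-0.1073; V=1.627682+0.140346+-0.107323=1.6607
k=6 src: inc=-0.107323, refl=-0.107323·-0.200000=0.0215; V=1.768028+-0.107323+0.021465=1.6822
k=7 load: inc=0.021465, refl=0.021465·-0.764706=-0.0164; V=1.660704+0.021465+-0.016414=1.6658
k=8 src: inc=-0.016414, refl=-0.016414·-0.200000=0.0033; V=1.682169+-0.016414+0.003283=1.6690
k=9 load: inc=0.003283, refl=0.003283·-0.764706=-0.0025; V=1.665755+0.003283+-0.002510=1.6665
k=10 src: inc=-0.002510, refl=-0.002510·-0.200000=0.0005; V=1.669038+-0.002510+0.000502=1.6670

0 0 source 6.0000
1 4 load 1.4118
2 8 source 2.3294
3 12 load 1.6277
4 16 source 1.7680
5 20 load 1.6607
6 24 source 1.6822
7 28 load 1.6658
8 32 source 1.6690
9 36 load 1.6665
10 40 source 1.6670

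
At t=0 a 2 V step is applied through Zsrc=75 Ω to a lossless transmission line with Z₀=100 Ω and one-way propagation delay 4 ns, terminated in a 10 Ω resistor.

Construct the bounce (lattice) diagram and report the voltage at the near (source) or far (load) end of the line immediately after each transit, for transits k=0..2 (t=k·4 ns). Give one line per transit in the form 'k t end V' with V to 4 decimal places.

Γ_L=-0.818182, Γ_S=-0.142857; launch V₁=2·100/175=1.142857
k=0 src: V=1.1429
k=1 load: inc=1.142857, refl=1.142857·-0.818182=-0.9351; V=0.000000+1.142857+-0.935065=0.2078
k=2 src: inc=-0.935065, refl=-0.935065·-0.142857=0.1336; V=1.142857+-0.935065+0.133581=0.3414

0 0 source 1.1429
1 4 load 0.2078
2 8 source 0.3414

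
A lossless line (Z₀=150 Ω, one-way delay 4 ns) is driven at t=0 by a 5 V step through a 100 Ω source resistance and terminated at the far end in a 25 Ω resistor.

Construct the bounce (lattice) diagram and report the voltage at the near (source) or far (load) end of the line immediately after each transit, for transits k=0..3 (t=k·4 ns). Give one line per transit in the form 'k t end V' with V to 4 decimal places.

Γ_L=-0.714286, Γ_S=-0.200000; launch V₁=5·150/250=3.000000
k=0 src: V=3.0000
k=1 load: inc=3.000000, refl=3.000000·-0.714286=-2.1429; V=0.000000+3.000000+-2.142857=0.8571
k=2 src: inc=-2.142857, refl=-2.142857·-0.200000=0.4286; V=3.000000+-2.142857+0.428571=1.2857
k=3 load: inc=0.428571, refl=0.428571·-0.714286=-0.3061; V=0.857143+0.428571+-0.306122=0.9796

0 0 source 3.0000
1 4 load 0.8571
2 8 source 1.2857
3 12 load 0.9796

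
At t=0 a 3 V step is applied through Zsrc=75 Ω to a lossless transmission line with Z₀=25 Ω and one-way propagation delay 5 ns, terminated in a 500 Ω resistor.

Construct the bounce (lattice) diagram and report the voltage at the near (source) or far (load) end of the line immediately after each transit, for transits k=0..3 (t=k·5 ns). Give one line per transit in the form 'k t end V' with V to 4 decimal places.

0 0 source 0.7500
1 5 load 1.4286
2 10 source 1.7679
3 15 load 2.0748

Γ_L=0.904762, Γ_S=0.500000; launch V₁=3·25/100=0.750000
k=0 src: V=0.7500
k=1 load: inc=0.750000, refl=0.750000·0.904762=0.6786; V=0.000000+0.750000+0.678571=1.4286
k=2 src: inc=0.678571, refl=0.678571·0.500000=0.3393; V=0.750000+0.678571+0.339286=1.7679
k=3 load: inc=0.339286, refl=0.339286·0.904762=0.3070; V=1.428571+0.339286+0.306973=2.0748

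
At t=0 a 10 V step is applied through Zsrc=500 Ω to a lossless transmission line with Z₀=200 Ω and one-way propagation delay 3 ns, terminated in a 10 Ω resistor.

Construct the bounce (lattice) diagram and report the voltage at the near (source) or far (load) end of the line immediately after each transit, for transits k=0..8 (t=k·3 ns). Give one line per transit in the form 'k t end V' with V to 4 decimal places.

0 0 source 2.8571
1 3 load 0.2721
2 6 source -0.8358
3 9 load 0.1666
4 12 source 0.5962
5 15 load 0.2075
6 18 source 0.0409
7 21 load 0.1916
8 24 source 0.2562

Γ_L=-0.904762, Γ_S=0.428571; launch V₁=10·200/700=2.857143
k=0 src: V=2.8571
k=1 load: inc=2.857143, refl=2.857143·-0.904762=-2.5850; V=0.000000+2.857143+-2.585034=0.2721
k=2 src: inc=-2.585034, refl=-2.585034·0.428571=-1.1079; V=2.857143+-2.585034+-1.107872=-0.8358
k=3 load: inc=-1.107872, refl=-1.107872·-0.904762=1.0024; V=0.272109+-1.107872+1.002360=0.1666
k=4 src: inc=1.002360, refl=1.002360·0.428571=0.4296; V=-0.835763+1.002360+0.429583=0.5962
k=5 load: inc=0.429583, refl=0.429583·-0.904762=-0.3887; V=0.166597+0.429583+-0.388670=0.2075
k=6 src: inc=-0.388670, refl=-0.388670·0.428571=-0.1666; V=0.596180+-0.388670+-0.166573=0.0409
k=7 load: inc=-0.166573, refl=-0.166573·-0.904762=0.1507; V=0.207510+-0.166573+0.150709=0.1916
k=8 src: inc=0.150709, refl=0.150709·0.428571=0.0646; V=0.040937+0.150709+0.064590=0.2562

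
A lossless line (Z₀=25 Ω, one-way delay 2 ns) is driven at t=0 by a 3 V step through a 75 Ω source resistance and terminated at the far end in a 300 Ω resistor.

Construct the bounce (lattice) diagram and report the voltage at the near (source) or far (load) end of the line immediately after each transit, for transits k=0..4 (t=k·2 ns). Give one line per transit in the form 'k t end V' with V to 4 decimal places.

0 0 source 0.7500
1 2 load 1.3846
2 4 source 1.7019
3 6 load 1.9704
4 8 source 2.1047

Γ_L=0.846154, Γ_S=0.500000; launch V₁=3·25/100=0.750000
k=0 src: V=0.7500
k=1 load: inc=0.750000, refl=0.750000·0.846154=0.6346; V=0.000000+0.750000+0.634615=1.3846
k=2 src: inc=0.634615, refl=0.634615·0.500000=0.3173; V=0.750000+0.634615+0.317308=1.7019
k=3 load: inc=0.317308, refl=0.317308·0.846154=0.2685; V=1.384615+0.317308+0.268491=1.9704
k=4 src: inc=0.268491, refl=0.268491·0.500000=0.1342; V=1.701923+0.268491+0.134246=2.1047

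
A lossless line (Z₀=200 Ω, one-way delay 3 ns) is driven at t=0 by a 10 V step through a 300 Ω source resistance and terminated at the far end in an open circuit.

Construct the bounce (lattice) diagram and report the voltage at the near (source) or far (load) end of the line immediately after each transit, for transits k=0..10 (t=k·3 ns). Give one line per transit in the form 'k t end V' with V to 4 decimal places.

Γ_L=1.000000, Γ_S=0.200000; launch V₁=10·200/500=4.000000
k=0 src: V=4.0000
k=1 load: inc=4.000000, refl=4.000000·1.000000=4.0000; V=0.000000+4.000000+4.000000=8.0000
k=2 src: inc=4.000000, refl=4.000000·0.200000=0.8000; V=4.000000+4.000000+0.800000=8.8000
k=3 load: inc=0.800000, refl=0.800000·1.000000=0.8000; V=8.000000+0.800000+0.800000=9.6000
k=4 src: inc=0.800000, refl=0.800000·0.200000=0.1600; V=8.800000+0.800000+0.160000=9.7600
k=5 load: inc=0.160000, refl=0.160000·1.000000=0.1600; V=9.600000+0.160000+0.160000=9.9200
k=6 src: inc=0.160000, refl=0.160000·0.200000=0.0320; V=9.760000+0.160000+0.032000=9.9520
k=7 load: inc=0.032000, refl=0.032000·1.000000=0.0320; V=9.920000+0.032000+0.032000=9.9840
k=8 src: inc=0.032000, refl=0.032000·0.200000=0.0064; V=9.952000+0.032000+0.006400=9.9904
k=9 load: inc=0.006400, refl=0.006400·1.000000=0.0064; V=9.984000+0.006400+0.006400=9.9968
k=10 src: inc=0.006400, refl=0.006400·0.200000=0.0013; V=9.990400+0.006400+0.001280=9.9981

0 0 source 4.0000
1 3 load 8.0000
2 6 source 8.8000
3 9 load 9.6000
4 12 source 9.7600
5 15 load 9.9200
6 18 source 9.9520
7 21 load 9.9840
8 24 source 9.9904
9 27 load 9.9968
10 30 source 9.9981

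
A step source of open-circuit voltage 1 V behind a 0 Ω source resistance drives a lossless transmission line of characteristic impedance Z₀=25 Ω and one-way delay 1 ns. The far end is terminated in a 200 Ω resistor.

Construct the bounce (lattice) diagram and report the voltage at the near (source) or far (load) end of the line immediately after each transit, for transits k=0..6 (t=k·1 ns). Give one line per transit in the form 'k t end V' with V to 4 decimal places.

0 0 source 1.0000
1 1 load 1.7778
2 2 source 1.0000
3 3 load 0.3951
4 4 source 1.0000
5 5 load 1.4705
6 6 source 1.0000

Γ_L=0.777778, Γ_S=-1.000000; launch V₁=1·25/25=1.000000
k=0 src: V=1.0000
k=1 load: inc=1.000000, refl=1.000000·0.777778=0.7778; V=0.000000+1.000000+0.777778=1.7778
k=2 src: inc=0.777778, refl=0.777778·-1.000000=-0.7778; V=1.000000+0.777778+-0.777778=1.0000
k=3 load: inc=-0.777778, refl=-0.777778·0.777778=-0.6049; V=1.777778+-0.777778+-0.604938=0.3951
k=4 src: inc=-0.604938, refl=-0.604938·-1.000000=0.6049; V=1.000000+-0.604938+0.604938=1.0000
k=5 load: inc=0.604938, refl=0.604938·0.777778=0.4705; V=0.395062+0.604938+0.470508=1.4705
k=6 src: inc=0.470508, refl=0.470508·-1.000000=-0.4705; V=1.000000+0.470508+-0.470508=1.0000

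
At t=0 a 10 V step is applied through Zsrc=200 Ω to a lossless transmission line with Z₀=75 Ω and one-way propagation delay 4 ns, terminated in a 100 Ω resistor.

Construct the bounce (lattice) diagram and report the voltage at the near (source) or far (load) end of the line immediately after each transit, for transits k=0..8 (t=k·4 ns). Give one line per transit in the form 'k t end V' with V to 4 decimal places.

0 0 source 2.7273
1 4 load 3.1169
2 8 source 3.2940
3 12 load 3.3193
4 16 source 3.3308
5 20 load 3.3324
6 24 source 3.3332
7 28 load 3.3333
8 32 source 3.3333

Γ_L=0.142857, Γ_S=0.454545; launch V₁=10·75/275=2.727273
k=0 src: V=2.7273
k=1 load: inc=2.727273, refl=2.727273·0.142857=0.3896; V=0.000000+2.727273+0.389610=3.1169
k=2 src: inc=0.389610, refl=0.389610·0.454545=0.1771; V=2.727273+0.389610+0.177096=3.2940
k=3 load: inc=0.177096, refl=0.177096·0.142857=0.0253; V=3.116883+0.177096+0.025299=3.3193
k=4 src: inc=0.025299, refl=0.025299·0.454545=0.0115; V=3.293979+0.025299+0.011500=3.3308
k=5 load: inc=0.011500, refl=0.011500·0.142857=0.0016; V=3.319278+0.011500+0.001643=3.3324
k=6 src: inc=0.001643, refl=0.001643·0.454545=0.0007; V=3.330778+0.001643+0.000747=3.3332
k=7 load: inc=0.000747, refl=0.000747·0.142857=0.0001; V=3.332421+0.000747+0.000107=3.3333
k=8 src: inc=0.000107, refl=0.000107·0.454545=0.0000; V=3.333167+0.000107+0.000048=3.3333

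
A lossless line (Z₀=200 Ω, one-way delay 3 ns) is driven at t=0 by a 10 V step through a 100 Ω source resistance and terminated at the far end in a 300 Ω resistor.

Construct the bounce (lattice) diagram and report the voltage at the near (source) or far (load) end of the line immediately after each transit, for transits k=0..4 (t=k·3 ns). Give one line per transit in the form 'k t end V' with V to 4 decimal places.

Γ_L=0.200000, Γ_S=-0.333333; launch V₁=10·200/300=6.666667
k=0 src: V=6.6667
k=1 load: inc=6.666667, refl=6.666667·0.200000=1.3333; V=0.000000+6.666667+1.333333=8.0000
k=2 src: inc=1.333333, refl=1.333333·-0.333333=-0.4444; V=6.666667+1.333333+-0.444444=7.5556
k=3 load: inc=-0.444444, refl=-0.444444·0.200000=-0.0889; V=8.000000+-0.444444+-0.088889=7.4667
k=4 src: inc=-0.088889, refl=-0.088889·-0.333333=0.0296; V=7.555556+-0.088889+0.029630=7.4963

0 0 source 6.6667
1 3 load 8.0000
2 6 source 7.5556
3 9 load 7.4667
4 12 source 7.4963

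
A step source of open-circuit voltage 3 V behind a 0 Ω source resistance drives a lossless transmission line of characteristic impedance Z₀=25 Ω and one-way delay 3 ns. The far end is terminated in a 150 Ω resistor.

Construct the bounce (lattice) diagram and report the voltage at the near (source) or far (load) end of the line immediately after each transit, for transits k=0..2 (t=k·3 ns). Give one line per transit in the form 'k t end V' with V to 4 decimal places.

Γ_L=0.714286, Γ_S=-1.000000; launch V₁=3·25/25=3.000000
k=0 src: V=3.0000
k=1 load: inc=3.000000, refl=3.000000·0.714286=2.1429; V=0.000000+3.000000+2.142857=5.1429
k=2 src: inc=2.142857, refl=2.142857·-1.000000=-2.1429; V=3.000000+2.142857+-2.142857=3.0000

0 0 source 3.0000
1 3 load 5.1429
2 6 source 3.0000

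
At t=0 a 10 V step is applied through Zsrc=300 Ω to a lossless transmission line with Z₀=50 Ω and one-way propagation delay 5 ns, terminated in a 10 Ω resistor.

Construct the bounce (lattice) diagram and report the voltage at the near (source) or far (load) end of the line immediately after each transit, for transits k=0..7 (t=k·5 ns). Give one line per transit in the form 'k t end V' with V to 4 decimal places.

0 0 source 1.4286
1 5 load 0.4762
2 10 source -0.2041
3 15 load 0.2494
4 20 source 0.5734
5 25 load 0.3574
6 30 source 0.2032
7 35 load 0.3060

Γ_L=-0.666667, Γ_S=0.714286; launch V₁=10·50/350=1.428571
k=0 src: V=1.4286
k=1 load: inc=1.428571, refl=1.428571·-0.666667=-0.9524; V=0.000000+1.428571+-0.952381=0.4762
k=2 src: inc=-0.952381, refl=-0.952381·0.714286=-0.6803; V=1.428571+-0.952381+-0.680272=-0.2041
k=3 load: inc=-0.680272, refl=-0.680272·-0.666667=0.4535; V=0.476190+-0.680272+0.453515=0.2494
k=4 src: inc=0.453515, refl=0.453515·0.714286=0.3239; V=-0.204082+0.453515+0.323939=0.5734
k=5 load: inc=0.323939, refl=0.323939·-0.666667=-0.2160; V=0.249433+0.323939+-0.215959=0.3574
k=6 src: inc=-0.215959, refl=-0.215959·0.714286=-0.1543; V=0.573372+-0.215959+-0.154257=0.2032
k=7 load: inc=-0.154257, refl=-0.154257·-0.666667=0.1028; V=0.357413+-0.154257+0.102838=0.3060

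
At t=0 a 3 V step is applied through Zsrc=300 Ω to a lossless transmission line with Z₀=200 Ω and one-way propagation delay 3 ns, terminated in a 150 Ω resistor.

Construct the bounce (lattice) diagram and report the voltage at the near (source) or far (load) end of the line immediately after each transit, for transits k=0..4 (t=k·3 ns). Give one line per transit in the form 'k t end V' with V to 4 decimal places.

Γ_L=-0.142857, Γ_S=0.200000; launch V₁=3·200/500=1.200000
k=0 src: V=1.2000
k=1 load: inc=1.200000, refl=1.200000·-0.142857=-0.1714; V=0.000000+1.200000+-0.171429=1.0286
k=2 src: inc=-0.171429, refl=-0.171429·0.200000=-0.0343; V=1.200000+-0.171429+-0.034286=0.9943
k=3 load: inc=-0.034286, refl=-0.034286·-0.142857=0.0049; V=1.028571+-0.034286+0.004898=0.9992
k=4 src: inc=0.004898, refl=0.004898·0.200000=0.0010; V=0.994286+0.004898+0.000980=1.0002

0 0 source 1.2000
1 3 load 1.0286
2 6 source 0.9943
3 9 load 0.9992
4 12 source 1.0002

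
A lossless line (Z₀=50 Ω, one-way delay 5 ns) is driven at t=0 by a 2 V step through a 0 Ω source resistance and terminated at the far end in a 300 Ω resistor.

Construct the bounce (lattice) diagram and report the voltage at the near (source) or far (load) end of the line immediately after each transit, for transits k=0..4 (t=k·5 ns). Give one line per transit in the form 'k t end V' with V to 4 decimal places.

Γ_L=0.714286, Γ_S=-1.000000; launch V₁=2·50/50=2.000000
k=0 src: V=2.0000
k=1 load: inc=2.000000, refl=2.000000·0.714286=1.4286; V=0.000000+2.000000+1.428571=3.4286
k=2 src: inc=1.428571, refl=1.428571·-1.000000=-1.4286; V=2.000000+1.428571+-1.428571=2.0000
k=3 load: inc=-1.428571, refl=-1.428571·0.714286=-1.0204; V=3.428571+-1.428571+-1.020408=0.9796
k=4 src: inc=-1.020408, refl=-1.020408·-1.000000=1.0204; V=2.000000+-1.020408+1.020408=2.0000

0 0 source 2.0000
1 5 load 3.4286
2 10 source 2.0000
3 15 load 0.9796
4 20 source 2.0000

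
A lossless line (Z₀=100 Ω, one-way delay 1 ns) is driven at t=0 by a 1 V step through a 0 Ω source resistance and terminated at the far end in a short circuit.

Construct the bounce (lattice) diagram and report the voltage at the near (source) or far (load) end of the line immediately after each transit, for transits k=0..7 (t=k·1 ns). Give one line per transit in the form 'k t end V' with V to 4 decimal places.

0 0 source 1.0000
1 1 load 0.0000
2 2 source 1.0000
3 3 load 0.0000
4 4 source 1.0000
5 5 load 0.0000
6 6 source 1.0000
7 7 load 0.0000

Γ_L=-1.000000, Γ_S=-1.000000; launch V₁=1·100/100=1.000000
k=0 src: V=1.0000
k=1 load: inc=1.000000, refl=1.000000·-1.000000=-1.0000; V=0.000000+1.000000+-1.000000=0.0000
k=2 src: inc=-1.000000, refl=-1.000000·-1.000000=1.0000; V=1.000000+-1.000000+1.000000=1.0000
k=3 load: inc=1.000000, refl=1.000000·-1.000000=-1.0000; V=0.000000+1.000000+-1.000000=0.0000
k=4 src: inc=-1.000000, refl=-1.000000·-1.000000=1.0000; V=1.000000+-1.000000+1.000000=1.0000
k=5 load: inc=1.000000, refl=1.000000·-1.000000=-1.0000; V=0.000000+1.000000+-1.000000=0.0000
k=6 src: inc=-1.000000, refl=-1.000000·-1.000000=1.0000; V=1.000000+-1.000000+1.000000=1.0000
k=7 load: inc=1.000000, refl=1.000000·-1.000000=-1.0000; V=0.000000+1.000000+-1.000000=0.0000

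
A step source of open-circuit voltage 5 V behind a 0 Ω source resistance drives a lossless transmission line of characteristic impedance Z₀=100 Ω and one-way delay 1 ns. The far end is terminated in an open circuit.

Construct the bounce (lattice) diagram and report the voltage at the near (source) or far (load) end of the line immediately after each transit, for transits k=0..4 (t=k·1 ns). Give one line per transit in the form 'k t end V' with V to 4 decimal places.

Γ_L=1.000000, Γ_S=-1.000000; launch V₁=5·100/100=5.000000
k=0 src: V=5.0000
k=1 load: inc=5.000000, refl=5.000000·1.000000=5.0000; V=0.000000+5.000000+5.000000=10.0000
k=2 src: inc=5.000000, refl=5.000000·-1.000000=-5.0000; V=5.000000+5.000000+-5.000000=5.0000
k=3 load: inc=-5.000000, refl=-5.000000·1.000000=-5.0000; V=10.000000+-5.000000+-5.000000=0.0000
k=4 src: inc=-5.000000, refl=-5.000000·-1.000000=5.0000; V=5.000000+-5.000000+5.000000=5.0000

0 0 source 5.0000
1 1 load 10.0000
2 2 source 5.0000
3 3 load 0.0000
4 4 source 5.0000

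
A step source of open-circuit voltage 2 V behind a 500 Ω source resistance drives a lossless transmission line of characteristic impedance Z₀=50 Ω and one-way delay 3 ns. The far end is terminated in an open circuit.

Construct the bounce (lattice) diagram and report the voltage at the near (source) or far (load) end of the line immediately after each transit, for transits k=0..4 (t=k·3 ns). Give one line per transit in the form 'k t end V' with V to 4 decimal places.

0 0 source 0.1818
1 3 load 0.3636
2 6 source 0.5124
3 9 load 0.6612
4 12 source 0.7829

Γ_L=1.000000, Γ_S=0.818182; launch V₁=2·50/550=0.181818
k=0 src: V=0.1818
k=1 load: inc=0.181818, refl=0.181818·1.000000=0.1818; V=0.000000+0.181818+0.181818=0.3636
k=2 src: inc=0.181818, refl=0.181818·0.818182=0.1488; V=0.181818+0.181818+0.148760=0.5124
k=3 load: inc=0.148760, refl=0.148760·1.000000=0.1488; V=0.363636+0.148760+0.148760=0.6612
k=4 src: inc=0.148760, refl=0.148760·0.818182=0.1217; V=0.512397+0.148760+0.121713=0.7829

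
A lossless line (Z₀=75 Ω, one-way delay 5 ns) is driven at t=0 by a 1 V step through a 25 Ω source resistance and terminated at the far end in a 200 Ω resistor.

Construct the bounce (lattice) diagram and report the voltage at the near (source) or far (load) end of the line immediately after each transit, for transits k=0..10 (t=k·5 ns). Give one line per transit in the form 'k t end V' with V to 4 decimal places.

0 0 source 0.7500
1 5 load 1.0909
2 10 source 0.9205
3 15 load 0.8430
4 20 source 0.8817
5 25 load 0.8993
6 30 source 0.8905
7 35 load 0.8865
8 40 source 0.8885
9 45 load 0.8894
10 50 source 0.8890

Γ_L=0.454545, Γ_S=-0.500000; launch V₁=1·75/100=0.750000
k=0 src: V=0.7500
k=1 load: inc=0.750000, refl=0.750000·0.454545=0.3409; V=0.000000+0.750000+0.340909=1.0909
k=2 src: inc=0.340909, refl=0.340909·-0.500000=-0.1705; V=0.750000+0.340909+-0.170455=0.9205
k=3 load: inc=-0.170455, refl=-0.170455·0.454545=-0.0775; V=1.090909+-0.170455+-0.077479=0.8430
k=4 src: inc=-0.077479, refl=-0.077479·-0.500000=0.0387; V=0.920455+-0.077479+0.038740=0.8817
k=5 load: inc=0.038740, refl=0.038740·0.454545=0.0176; V=0.842975+0.038740+0.017609=0.8993
k=6 src: inc=0.017609, refl=0.017609·-0.500000=-0.0088; V=0.881715+0.017609+-0.008804=0.8905
k=7 load: inc=-0.008804, refl=-0.008804·0.454545=-0.0040; V=0.899324+-0.008804+-0.004002=0.8865
k=8 src: inc=-0.004002, refl=-0.004002·-0.500000=0.0020; V=0.890519+-0.004002+0.002001=0.8885
k=9 load: inc=0.002001, refl=0.002001·0.454545=0.0009; V=0.886517+0.002001+0.000910=0.8894
k=10 src: inc=0.000910, refl=0.000910·-0.500000=-0.0005; V=0.888518+0.000910+-0.000455=0.8890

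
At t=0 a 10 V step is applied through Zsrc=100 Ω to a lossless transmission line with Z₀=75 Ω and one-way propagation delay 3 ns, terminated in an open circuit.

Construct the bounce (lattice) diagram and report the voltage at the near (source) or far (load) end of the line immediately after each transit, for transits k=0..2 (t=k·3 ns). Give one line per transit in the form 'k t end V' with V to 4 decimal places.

0 0 source 4.2857
1 3 load 8.5714
2 6 source 9.1837

Γ_L=1.000000, Γ_S=0.142857; launch V₁=10·75/175=4.285714
k=0 src: V=4.2857
k=1 load: inc=4.285714, refl=4.285714·1.000000=4.2857; V=0.000000+4.285714+4.285714=8.5714
k=2 src: inc=4.285714, refl=4.285714·0.142857=0.6122; V=4.285714+4.285714+0.612245=9.1837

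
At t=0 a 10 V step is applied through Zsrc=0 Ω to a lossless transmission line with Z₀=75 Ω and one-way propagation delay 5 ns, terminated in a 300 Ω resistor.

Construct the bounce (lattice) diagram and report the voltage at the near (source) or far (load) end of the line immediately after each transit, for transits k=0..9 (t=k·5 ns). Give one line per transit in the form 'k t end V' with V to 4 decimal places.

0 0 source 10.0000
1 5 load 16.0000
2 10 source 10.0000
3 15 load 6.4000
4 20 source 10.0000
5 25 load 12.1600
6 30 source 10.0000
7 35 load 8.7040
8 40 source 10.0000
9 45 load 10.7776

Γ_L=0.600000, Γ_S=-1.000000; launch V₁=10·75/75=10.000000
k=0 src: V=10.0000
k=1 load: inc=10.000000, refl=10.000000·0.600000=6.0000; V=0.000000+10.000000+6.000000=16.0000
k=2 src: inc=6.000000, refl=6.000000·-1.000000=-6.0000; V=10.000000+6.000000+-6.000000=10.0000
k=3 load: inc=-6.000000, refl=-6.000000·0.600000=-3.6000; V=16.000000+-6.000000+-3.600000=6.4000
k=4 src: inc=-3.600000, refl=-3.600000·-1.000000=3.6000; V=10.000000+-3.600000+3.600000=10.0000
k=5 load: inc=3.600000, refl=3.600000·0.600000=2.1600; V=6.400000+3.600000+2.160000=12.1600
k=6 src: inc=2.160000, refl=2.160000·-1.000000=-2.1600; V=10.000000+2.160000+-2.160000=10.0000
k=7 load: inc=-2.160000, refl=-2.160000·0.600000=-1.2960; V=12.160000+-2.160000+-1.296000=8.7040
k=8 src: inc=-1.296000, refl=-1.296000·-1.000000=1.2960; V=10.000000+-1.296000+1.296000=10.0000
k=9 load: inc=1.296000, refl=1.296000·0.600000=0.7776; V=8.704000+1.296000+0.777600=10.7776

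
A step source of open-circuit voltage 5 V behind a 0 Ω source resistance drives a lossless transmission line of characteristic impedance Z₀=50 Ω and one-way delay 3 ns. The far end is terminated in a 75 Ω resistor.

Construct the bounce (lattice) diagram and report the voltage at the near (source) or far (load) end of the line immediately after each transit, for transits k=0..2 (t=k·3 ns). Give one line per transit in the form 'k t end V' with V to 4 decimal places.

Γ_L=0.200000, Γ_S=-1.000000; launch V₁=5·50/50=5.000000
k=0 src: V=5.0000
k=1 load: inc=5.000000, refl=5.000000·0.200000=1.0000; V=0.000000+5.000000+1.000000=6.0000
k=2 src: inc=1.000000, refl=1.000000·-1.000000=-1.0000; V=5.000000+1.000000+-1.000000=5.0000

0 0 source 5.0000
1 3 load 6.0000
2 6 source 5.0000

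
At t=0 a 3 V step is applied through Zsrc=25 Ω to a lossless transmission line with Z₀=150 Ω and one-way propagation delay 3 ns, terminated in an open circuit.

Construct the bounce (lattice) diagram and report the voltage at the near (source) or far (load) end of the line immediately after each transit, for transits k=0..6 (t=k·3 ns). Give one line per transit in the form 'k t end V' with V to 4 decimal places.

0 0 source 2.5714
1 3 load 5.1429
2 6 source 3.3061
3 9 load 1.4694
4 12 source 2.7813
5 15 load 4.0933
6 18 source 3.1562

Γ_L=1.000000, Γ_S=-0.714286; launch V₁=3·150/175=2.571429
k=0 src: V=2.5714
k=1 load: inc=2.571429, refl=2.571429·1.000000=2.5714; V=0.000000+2.571429+2.571429=5.1429
k=2 src: inc=2.571429, refl=2.571429·-0.714286=-1.8367; V=2.571429+2.571429+-1.836735=3.3061
k=3 load: inc=-1.836735, refl=-1.836735·1.000000=-1.8367; V=5.142857+-1.836735+-1.836735=1.4694
k=4 src: inc=-1.836735, refl=-1.836735·-0.714286=1.3120; V=3.306122+-1.836735+1.311953=2.7813
k=5 load: inc=1.311953, refl=1.311953·1.000000=1.3120; V=1.469388+1.311953+1.311953=4.0933
k=6 src: inc=1.311953, refl=1.311953·-0.714286=-0.9371; V=2.781341+1.311953+-0.937110=3.1562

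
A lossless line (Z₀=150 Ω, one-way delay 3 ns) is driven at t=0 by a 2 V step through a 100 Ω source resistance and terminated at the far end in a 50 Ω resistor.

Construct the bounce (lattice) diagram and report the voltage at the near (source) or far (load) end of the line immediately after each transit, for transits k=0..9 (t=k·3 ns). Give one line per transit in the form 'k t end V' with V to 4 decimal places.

0 0 source 1.2000
1 3 load 0.6000
2 6 source 0.7200
3 9 load 0.6600
4 12 source 0.6720
5 15 load 0.6660
6 18 source 0.6672
7 21 load 0.6666
8 24 source 0.6667
9 27 load 0.6667

Γ_L=-0.500000, Γ_S=-0.200000; launch V₁=2·150/250=1.200000
k=0 src: V=1.2000
k=1 load: inc=1.200000, refl=1.200000·-0.500000=-0.6000; V=0.000000+1.200000+-0.600000=0.6000
k=2 src: inc=-0.600000, refl=-0.600000·-0.200000=0.1200; V=1.200000+-0.600000+0.120000=0.7200
k=3 load: inc=0.120000, refl=0.120000·-0.500000=-0.0600; V=0.600000+0.120000+-0.060000=0.6600
k=4 src: inc=-0.060000, refl=-0.060000·-0.200000=0.0120; V=0.720000+-0.060000+0.012000=0.6720
k=5 load: inc=0.012000, refl=0.012000·-0.500000=-0.0060; V=0.660000+0.012000+-0.006000=0.6660
k=6 src: inc=-0.006000, refl=-0.006000·-0.200000=0.0012; V=0.672000+-0.006000+0.001200=0.6672
k=7 load: inc=0.001200, refl=0.001200·-0.500000=-0.0006; V=0.666000+0.001200+-0.000600=0.6666
k=8 src: inc=-0.000600, refl=-0.000600·-0.200000=0.0001; V=0.667200+-0.000600+0.000120=0.6667
k=9 load: inc=0.000120, refl=0.000120·-0.500000=-0.0001; V=0.666600+0.000120+-0.000060=0.6667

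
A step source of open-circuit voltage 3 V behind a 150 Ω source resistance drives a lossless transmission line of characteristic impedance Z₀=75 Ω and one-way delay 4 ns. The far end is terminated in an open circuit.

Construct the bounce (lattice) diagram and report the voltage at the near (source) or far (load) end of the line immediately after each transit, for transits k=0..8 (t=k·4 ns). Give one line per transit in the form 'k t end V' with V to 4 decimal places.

Γ_L=1.000000, Γ_S=0.333333; launch V₁=3·75/225=1.000000
k=0 src: V=1.0000
k=1 load: inc=1.000000, refl=1.000000·1.000000=1.0000; V=0.000000+1.000000+1.000000=2.0000
k=2 src: inc=1.000000, refl=1.000000·0.333333=0.3333; V=1.000000+1.000000+0.333333=2.3333
k=3 load: inc=0.333333, refl=0.333333·1.000000=0.3333; V=2.000000+0.333333+0.333333=2.6667
k=4 src: inc=0.333333, refl=0.333333·0.333333=0.1111; V=2.333333+0.333333+0.111111=2.7778
k=5 load: inc=0.111111, refl=0.111111·1.000000=0.1111; V=2.666667+0.111111+0.111111=2.8889
k=6 src: inc=0.111111, refl=0.111111·0.333333=0.0370; V=2.777778+0.111111+0.037037=2.9259
k=7 load: inc=0.037037, refl=0.037037·1.000000=0.0370; V=2.888889+0.037037+0.037037=2.9630
k=8 src: inc=0.037037, refl=0.037037·0.333333=0.0123; V=2.925926+0.037037+0.012346=2.9753

0 0 source 1.0000
1 4 load 2.0000
2 8 source 2.3333
3 12 load 2.6667
4 16 source 2.7778
5 20 load 2.8889
6 24 source 2.9259
7 28 load 2.9630
8 32 source 2.9753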